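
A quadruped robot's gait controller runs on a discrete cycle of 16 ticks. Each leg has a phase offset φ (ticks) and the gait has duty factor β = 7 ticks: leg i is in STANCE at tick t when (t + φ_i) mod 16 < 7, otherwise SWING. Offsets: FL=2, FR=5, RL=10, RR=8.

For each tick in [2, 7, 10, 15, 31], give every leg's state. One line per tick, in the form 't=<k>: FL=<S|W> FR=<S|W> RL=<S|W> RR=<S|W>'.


t=2: FL=S FR=W RL=W RR=W
t=7: FL=W FR=W RL=S RR=W
t=10: FL=W FR=W RL=S RR=S
t=15: FL=S FR=S RL=W RR=W
t=31: FL=S FR=S RL=W RR=W

t=2: phase=(4,7,12,10) vs β=7 → FL=S FR=W RL=W RR=W
t=7: phase=(9,12,1,15) vs β=7 → FL=W FR=W RL=S RR=W
t=10: phase=(12,15,4,2) vs β=7 → FL=W FR=W RL=S RR=S
t=15: phase=(1,4,9,7) vs β=7 → FL=S FR=S RL=W RR=W
t=31: phase=(1,4,9,7) vs β=7 → FL=S FR=S RL=W RR=W


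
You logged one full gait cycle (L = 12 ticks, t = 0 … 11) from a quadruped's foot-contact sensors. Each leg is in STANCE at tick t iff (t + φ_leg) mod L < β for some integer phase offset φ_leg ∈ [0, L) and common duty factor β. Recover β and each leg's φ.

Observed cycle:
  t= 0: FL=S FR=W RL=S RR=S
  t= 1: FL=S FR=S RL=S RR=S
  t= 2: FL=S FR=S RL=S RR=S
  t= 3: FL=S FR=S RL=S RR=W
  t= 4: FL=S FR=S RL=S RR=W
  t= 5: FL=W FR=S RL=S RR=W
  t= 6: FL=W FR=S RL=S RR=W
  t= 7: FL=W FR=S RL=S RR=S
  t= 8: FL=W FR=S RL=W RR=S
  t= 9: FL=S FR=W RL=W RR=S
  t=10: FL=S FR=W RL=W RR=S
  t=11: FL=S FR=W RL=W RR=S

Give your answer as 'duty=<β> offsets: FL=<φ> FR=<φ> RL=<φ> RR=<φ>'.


duty β = stance ticks per leg = 8
FL: stance ticks = 8; W→S at t=9 → φ=3
FR: stance ticks = 8; W→S at t=1 → φ=11
RL: stance ticks = 8; W→S at t=0 → φ=0
RR: stance ticks = 8; W→S at t=7 → φ=5

duty=8 offsets: FL=3 FR=11 RL=0 RR=5


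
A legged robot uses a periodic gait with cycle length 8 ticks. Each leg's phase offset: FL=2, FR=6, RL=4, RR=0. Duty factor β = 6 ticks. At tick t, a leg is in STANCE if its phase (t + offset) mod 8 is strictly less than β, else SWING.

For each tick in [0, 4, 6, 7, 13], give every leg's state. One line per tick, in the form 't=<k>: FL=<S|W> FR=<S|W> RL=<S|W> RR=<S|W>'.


t=0: phase=(2,6,4,0) vs β=6 → FL=S FR=W RL=S RR=S
t=4: phase=(6,2,0,4) vs β=6 → FL=W FR=S RL=S RR=S
t=6: phase=(0,4,2,6) vs β=6 → FL=S FR=S RL=S RR=W
t=7: phase=(1,5,3,7) vs β=6 → FL=S FR=S RL=S RR=W
t=13: phase=(7,3,1,5) vs β=6 → FL=W FR=S RL=S RR=S

t=0: FL=S FR=W RL=S RR=S
t=4: FL=W FR=S RL=S RR=S
t=6: FL=S FR=S RL=S RR=W
t=7: FL=S FR=S RL=S RR=W
t=13: FL=W FR=S RL=S RR=S


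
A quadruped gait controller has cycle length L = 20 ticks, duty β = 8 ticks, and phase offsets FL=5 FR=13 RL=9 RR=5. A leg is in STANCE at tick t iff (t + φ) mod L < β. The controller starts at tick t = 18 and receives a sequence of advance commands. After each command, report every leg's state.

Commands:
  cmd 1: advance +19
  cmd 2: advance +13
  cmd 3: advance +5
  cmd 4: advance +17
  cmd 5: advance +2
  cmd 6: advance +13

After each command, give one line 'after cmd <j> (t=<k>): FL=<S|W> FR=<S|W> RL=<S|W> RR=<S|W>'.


after cmd 1 (t=37): FL=S FR=W RL=S RR=S
after cmd 2 (t=50): FL=W FR=S RL=W RR=W
after cmd 3 (t=55): FL=S FR=W RL=S RR=S
after cmd 4 (t=72): FL=W FR=S RL=S RR=W
after cmd 5 (t=74): FL=W FR=S RL=S RR=W
after cmd 6 (t=87): FL=W FR=S RL=W RR=W

start t=18: FL=S FR=W RL=S RR=S
cmd 1: advance +19 → t=37, phase=(2,10,6,2) → FL=S FR=W RL=S RR=S
cmd 2: advance +13 → t=50, phase=(15,3,19,15) → FL=W FR=S RL=W RR=W
cmd 3: advance +5 → t=55, phase=(0,8,4,0) → FL=S FR=W RL=S RR=S
cmd 4: advance +17 → t=72, phase=(17,5,1,17) → FL=W FR=S RL=S RR=W
cmd 5: advance +2 → t=74, phase=(19,7,3,19) → FL=W FR=S RL=S RR=W
cmd 6: advance +13 → t=87, phase=(12,0,16,12) → FL=W FR=S RL=W RR=W


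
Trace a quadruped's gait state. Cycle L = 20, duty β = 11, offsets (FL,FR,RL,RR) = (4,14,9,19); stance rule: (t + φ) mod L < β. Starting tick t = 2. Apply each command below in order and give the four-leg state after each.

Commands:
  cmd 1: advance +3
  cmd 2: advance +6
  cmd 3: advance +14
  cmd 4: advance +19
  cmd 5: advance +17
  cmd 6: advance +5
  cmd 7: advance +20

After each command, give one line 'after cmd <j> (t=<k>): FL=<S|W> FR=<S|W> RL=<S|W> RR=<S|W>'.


after cmd 1 (t=5): FL=S FR=W RL=W RR=S
after cmd 2 (t=11): FL=W FR=S RL=S RR=S
after cmd 3 (t=25): FL=S FR=W RL=W RR=S
after cmd 4 (t=44): FL=S FR=W RL=W RR=S
after cmd 5 (t=61): FL=S FR=W RL=S RR=S
after cmd 6 (t=66): FL=S FR=S RL=W RR=S
after cmd 7 (t=86): FL=S FR=S RL=W RR=S

start t=2: FL=S FR=W RL=W RR=S
cmd 1: advance +3 → t=5, phase=(9,19,14,4) → FL=S FR=W RL=W RR=S
cmd 2: advance +6 → t=11, phase=(15,5,0,10) → FL=W FR=S RL=S RR=S
cmd 3: advance +14 → t=25, phase=(9,19,14,4) → FL=S FR=W RL=W RR=S
cmd 4: advance +19 → t=44, phase=(8,18,13,3) → FL=S FR=W RL=W RR=S
cmd 5: advance +17 → t=61, phase=(5,15,10,0) → FL=S FR=W RL=S RR=S
cmd 6: advance +5 → t=66, phase=(10,0,15,5) → FL=S FR=S RL=W RR=S
cmd 7: advance +20 → t=86, phase=(10,0,15,5) → FL=S FR=S RL=W RR=S


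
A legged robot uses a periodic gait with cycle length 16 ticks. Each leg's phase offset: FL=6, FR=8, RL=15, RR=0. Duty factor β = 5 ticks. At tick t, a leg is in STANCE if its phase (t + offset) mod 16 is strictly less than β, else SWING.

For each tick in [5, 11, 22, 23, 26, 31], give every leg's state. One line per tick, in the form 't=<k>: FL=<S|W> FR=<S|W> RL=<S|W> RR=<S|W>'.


t=5: phase=(11,13,4,5) vs β=5 → FL=W FR=W RL=S RR=W
t=11: phase=(1,3,10,11) vs β=5 → FL=S FR=S RL=W RR=W
t=22: phase=(12,14,5,6) vs β=5 → FL=W FR=W RL=W RR=W
t=23: phase=(13,15,6,7) vs β=5 → FL=W FR=W RL=W RR=W
t=26: phase=(0,2,9,10) vs β=5 → FL=S FR=S RL=W RR=W
t=31: phase=(5,7,14,15) vs β=5 → FL=W FR=W RL=W RR=W

t=5: FL=W FR=W RL=S RR=W
t=11: FL=S FR=S RL=W RR=W
t=22: FL=W FR=W RL=W RR=W
t=23: FL=W FR=W RL=W RR=W
t=26: FL=S FR=S RL=W RR=W
t=31: FL=W FR=W RL=W RR=W


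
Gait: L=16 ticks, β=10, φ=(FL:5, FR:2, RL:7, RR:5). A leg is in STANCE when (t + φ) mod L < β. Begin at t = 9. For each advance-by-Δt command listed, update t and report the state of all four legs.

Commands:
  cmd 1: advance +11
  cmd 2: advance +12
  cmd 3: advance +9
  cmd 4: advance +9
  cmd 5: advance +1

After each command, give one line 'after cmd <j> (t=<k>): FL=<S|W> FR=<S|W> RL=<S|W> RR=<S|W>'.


start t=9: FL=W FR=W RL=S RR=W
cmd 1: advance +11 → t=20, phase=(9,6,11,9) → FL=S FR=S RL=W RR=S
cmd 2: advance +12 → t=32, phase=(5,2,7,5) → FL=S FR=S RL=S RR=S
cmd 3: advance +9 → t=41, phase=(14,11,0,14) → FL=W FR=W RL=S RR=W
cmd 4: advance +9 → t=50, phase=(7,4,9,7) → FL=S FR=S RL=S RR=S
cmd 5: advance +1 → t=51, phase=(8,5,10,8) → FL=S FR=S RL=W RR=S

after cmd 1 (t=20): FL=S FR=S RL=W RR=S
after cmd 2 (t=32): FL=S FR=S RL=S RR=S
after cmd 3 (t=41): FL=W FR=W RL=S RR=W
after cmd 4 (t=50): FL=S FR=S RL=S RR=S
after cmd 5 (t=51): FL=S FR=S RL=W RR=S


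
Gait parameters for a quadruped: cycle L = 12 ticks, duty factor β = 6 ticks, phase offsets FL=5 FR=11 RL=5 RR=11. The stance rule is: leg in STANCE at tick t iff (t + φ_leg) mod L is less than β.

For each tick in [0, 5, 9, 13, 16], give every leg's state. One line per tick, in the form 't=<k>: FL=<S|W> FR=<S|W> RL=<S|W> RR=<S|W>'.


t=0: phase=(5,11,5,11) vs β=6 → FL=S FR=W RL=S RR=W
t=5: phase=(10,4,10,4) vs β=6 → FL=W FR=S RL=W RR=S
t=9: phase=(2,8,2,8) vs β=6 → FL=S FR=W RL=S RR=W
t=13: phase=(6,0,6,0) vs β=6 → FL=W FR=S RL=W RR=S
t=16: phase=(9,3,9,3) vs β=6 → FL=W FR=S RL=W RR=S

t=0: FL=S FR=W RL=S RR=W
t=5: FL=W FR=S RL=W RR=S
t=9: FL=S FR=W RL=S RR=W
t=13: FL=W FR=S RL=W RR=S
t=16: FL=W FR=S RL=W RR=S


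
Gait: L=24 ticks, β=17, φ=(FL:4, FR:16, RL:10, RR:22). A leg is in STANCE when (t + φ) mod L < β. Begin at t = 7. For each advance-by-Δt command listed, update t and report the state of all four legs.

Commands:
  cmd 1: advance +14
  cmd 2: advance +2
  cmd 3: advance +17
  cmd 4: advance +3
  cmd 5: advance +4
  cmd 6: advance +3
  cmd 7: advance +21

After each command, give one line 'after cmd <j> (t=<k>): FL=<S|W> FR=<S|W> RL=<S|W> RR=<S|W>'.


start t=7: FL=S FR=W RL=W RR=S
cmd 1: advance +14 → t=21, phase=(1,13,7,19) → FL=S FR=S RL=S RR=W
cmd 2: advance +2 → t=23, phase=(3,15,9,21) → FL=S FR=S RL=S RR=W
cmd 3: advance +17 → t=40, phase=(20,8,2,14) → FL=W FR=S RL=S RR=S
cmd 4: advance +3 → t=43, phase=(23,11,5,17) → FL=W FR=S RL=S RR=W
cmd 5: advance +4 → t=47, phase=(3,15,9,21) → FL=S FR=S RL=S RR=W
cmd 6: advance +3 → t=50, phase=(6,18,12,0) → FL=S FR=W RL=S RR=S
cmd 7: advance +21 → t=71, phase=(3,15,9,21) → FL=S FR=S RL=S RR=W

after cmd 1 (t=21): FL=S FR=S RL=S RR=W
after cmd 2 (t=23): FL=S FR=S RL=S RR=W
after cmd 3 (t=40): FL=W FR=S RL=S RR=S
after cmd 4 (t=43): FL=W FR=S RL=S RR=W
after cmd 5 (t=47): FL=S FR=S RL=S RR=W
after cmd 6 (t=50): FL=S FR=W RL=S RR=S
after cmd 7 (t=71): FL=S FR=S RL=S RR=W


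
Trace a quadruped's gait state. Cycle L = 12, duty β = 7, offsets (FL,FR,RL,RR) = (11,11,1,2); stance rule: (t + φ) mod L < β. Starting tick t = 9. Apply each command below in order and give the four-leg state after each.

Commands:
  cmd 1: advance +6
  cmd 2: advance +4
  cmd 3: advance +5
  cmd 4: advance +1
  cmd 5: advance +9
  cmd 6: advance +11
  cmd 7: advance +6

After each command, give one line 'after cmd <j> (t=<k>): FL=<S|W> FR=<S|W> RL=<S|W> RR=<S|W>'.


start t=9: FL=W FR=W RL=W RR=W
cmd 1: advance +6 → t=15, phase=(2,2,4,5) → FL=S FR=S RL=S RR=S
cmd 2: advance +4 → t=19, phase=(6,6,8,9) → FL=S FR=S RL=W RR=W
cmd 3: advance +5 → t=24, phase=(11,11,1,2) → FL=W FR=W RL=S RR=S
cmd 4: advance +1 → t=25, phase=(0,0,2,3) → FL=S FR=S RL=S RR=S
cmd 5: advance +9 → t=34, phase=(9,9,11,0) → FL=W FR=W RL=W RR=S
cmd 6: advance +11 → t=45, phase=(8,8,10,11) → FL=W FR=W RL=W RR=W
cmd 7: advance +6 → t=51, phase=(2,2,4,5) → FL=S FR=S RL=S RR=S

after cmd 1 (t=15): FL=S FR=S RL=S RR=S
after cmd 2 (t=19): FL=S FR=S RL=W RR=W
after cmd 3 (t=24): FL=W FR=W RL=S RR=S
after cmd 4 (t=25): FL=S FR=S RL=S RR=S
after cmd 5 (t=34): FL=W FR=W RL=W RR=S
after cmd 6 (t=45): FL=W FR=W RL=W RR=W
after cmd 7 (t=51): FL=S FR=S RL=S RR=S


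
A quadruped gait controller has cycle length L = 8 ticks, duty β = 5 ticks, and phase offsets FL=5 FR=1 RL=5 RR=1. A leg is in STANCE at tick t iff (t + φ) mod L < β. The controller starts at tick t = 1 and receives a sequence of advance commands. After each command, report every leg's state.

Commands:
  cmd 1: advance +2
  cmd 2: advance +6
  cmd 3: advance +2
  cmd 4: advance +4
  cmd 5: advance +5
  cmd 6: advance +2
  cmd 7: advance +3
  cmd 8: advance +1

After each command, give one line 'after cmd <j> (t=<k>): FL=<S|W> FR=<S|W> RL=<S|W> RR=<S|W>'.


start t=1: FL=W FR=S RL=W RR=S
cmd 1: advance +2 → t=3, phase=(0,4,0,4) → FL=S FR=S RL=S RR=S
cmd 2: advance +6 → t=9, phase=(6,2,6,2) → FL=W FR=S RL=W RR=S
cmd 3: advance +2 → t=11, phase=(0,4,0,4) → FL=S FR=S RL=S RR=S
cmd 4: advance +4 → t=15, phase=(4,0,4,0) → FL=S FR=S RL=S RR=S
cmd 5: advance +5 → t=20, phase=(1,5,1,5) → FL=S FR=W RL=S RR=W
cmd 6: advance +2 → t=22, phase=(3,7,3,7) → FL=S FR=W RL=S RR=W
cmd 7: advance +3 → t=25, phase=(6,2,6,2) → FL=W FR=S RL=W RR=S
cmd 8: advance +1 → t=26, phase=(7,3,7,3) → FL=W FR=S RL=W RR=S

after cmd 1 (t=3): FL=S FR=S RL=S RR=S
after cmd 2 (t=9): FL=W FR=S RL=W RR=S
after cmd 3 (t=11): FL=S FR=S RL=S RR=S
after cmd 4 (t=15): FL=S FR=S RL=S RR=S
after cmd 5 (t=20): FL=S FR=W RL=S RR=W
after cmd 6 (t=22): FL=S FR=W RL=S RR=W
after cmd 7 (t=25): FL=W FR=S RL=W RR=S
after cmd 8 (t=26): FL=W FR=S RL=W RR=S


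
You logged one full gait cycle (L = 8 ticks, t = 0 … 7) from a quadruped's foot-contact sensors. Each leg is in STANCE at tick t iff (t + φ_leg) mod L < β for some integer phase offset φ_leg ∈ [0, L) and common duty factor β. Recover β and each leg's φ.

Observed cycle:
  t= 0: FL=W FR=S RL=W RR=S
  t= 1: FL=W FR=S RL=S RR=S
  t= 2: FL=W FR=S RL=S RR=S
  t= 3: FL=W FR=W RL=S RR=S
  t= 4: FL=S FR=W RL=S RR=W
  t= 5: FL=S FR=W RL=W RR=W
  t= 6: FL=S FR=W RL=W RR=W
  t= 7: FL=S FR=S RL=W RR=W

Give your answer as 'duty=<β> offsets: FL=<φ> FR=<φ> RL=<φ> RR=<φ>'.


duty=4 offsets: FL=4 FR=1 RL=7 RR=0

duty β = stance ticks per leg = 4
FL: stance ticks = 4; W→S at t=4 → φ=4
FR: stance ticks = 4; W→S at t=7 → φ=1
RL: stance ticks = 4; W→S at t=1 → φ=7
RR: stance ticks = 4; W→S at t=0 → φ=0


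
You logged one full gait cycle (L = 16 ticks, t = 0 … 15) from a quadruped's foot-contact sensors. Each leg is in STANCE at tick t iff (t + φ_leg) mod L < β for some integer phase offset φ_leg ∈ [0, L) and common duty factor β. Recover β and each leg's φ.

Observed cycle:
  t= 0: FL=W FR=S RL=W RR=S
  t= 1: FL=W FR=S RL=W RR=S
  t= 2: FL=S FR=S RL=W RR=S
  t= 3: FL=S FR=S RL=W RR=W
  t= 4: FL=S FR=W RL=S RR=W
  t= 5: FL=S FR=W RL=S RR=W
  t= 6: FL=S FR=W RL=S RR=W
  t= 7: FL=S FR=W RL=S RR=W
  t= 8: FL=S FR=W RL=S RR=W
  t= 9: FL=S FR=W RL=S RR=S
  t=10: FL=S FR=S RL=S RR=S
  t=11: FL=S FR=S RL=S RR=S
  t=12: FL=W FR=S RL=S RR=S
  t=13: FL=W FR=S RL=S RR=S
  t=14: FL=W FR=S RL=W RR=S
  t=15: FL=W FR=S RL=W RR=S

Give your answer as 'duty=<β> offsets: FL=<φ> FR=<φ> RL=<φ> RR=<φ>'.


duty β = stance ticks per leg = 10
FL: stance ticks = 10; W→S at t=2 → φ=14
FR: stance ticks = 10; W→S at t=10 → φ=6
RL: stance ticks = 10; W→S at t=4 → φ=12
RR: stance ticks = 10; W→S at t=9 → φ=7

duty=10 offsets: FL=14 FR=6 RL=12 RR=7


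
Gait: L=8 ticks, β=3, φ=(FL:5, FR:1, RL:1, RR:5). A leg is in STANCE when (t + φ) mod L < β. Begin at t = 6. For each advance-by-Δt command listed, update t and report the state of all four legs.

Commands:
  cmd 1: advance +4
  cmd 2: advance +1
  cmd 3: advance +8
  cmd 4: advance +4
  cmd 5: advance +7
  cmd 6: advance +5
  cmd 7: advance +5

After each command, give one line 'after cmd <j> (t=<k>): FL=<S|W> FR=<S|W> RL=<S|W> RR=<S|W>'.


start t=6: FL=W FR=W RL=W RR=W
cmd 1: advance +4 → t=10, phase=(7,3,3,7) → FL=W FR=W RL=W RR=W
cmd 2: advance +1 → t=11, phase=(0,4,4,0) → FL=S FR=W RL=W RR=S
cmd 3: advance +8 → t=19, phase=(0,4,4,0) → FL=S FR=W RL=W RR=S
cmd 4: advance +4 → t=23, phase=(4,0,0,4) → FL=W FR=S RL=S RR=W
cmd 5: advance +7 → t=30, phase=(3,7,7,3) → FL=W FR=W RL=W RR=W
cmd 6: advance +5 → t=35, phase=(0,4,4,0) → FL=S FR=W RL=W RR=S
cmd 7: advance +5 → t=40, phase=(5,1,1,5) → FL=W FR=S RL=S RR=W

after cmd 1 (t=10): FL=W FR=W RL=W RR=W
after cmd 2 (t=11): FL=S FR=W RL=W RR=S
after cmd 3 (t=19): FL=S FR=W RL=W RR=S
after cmd 4 (t=23): FL=W FR=S RL=S RR=W
after cmd 5 (t=30): FL=W FR=W RL=W RR=W
after cmd 6 (t=35): FL=S FR=W RL=W RR=S
after cmd 7 (t=40): FL=W FR=S RL=S RR=W


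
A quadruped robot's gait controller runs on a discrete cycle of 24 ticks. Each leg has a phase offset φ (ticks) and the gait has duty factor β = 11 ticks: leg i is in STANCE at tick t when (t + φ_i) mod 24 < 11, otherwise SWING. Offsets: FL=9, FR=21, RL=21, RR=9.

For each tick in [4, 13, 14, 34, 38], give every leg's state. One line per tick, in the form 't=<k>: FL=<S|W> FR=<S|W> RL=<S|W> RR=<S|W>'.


t=4: FL=W FR=S RL=S RR=W
t=13: FL=W FR=S RL=S RR=W
t=14: FL=W FR=W RL=W RR=W
t=34: FL=W FR=S RL=S RR=W
t=38: FL=W FR=W RL=W RR=W

t=4: phase=(13,1,1,13) vs β=11 → FL=W FR=S RL=S RR=W
t=13: phase=(22,10,10,22) vs β=11 → FL=W FR=S RL=S RR=W
t=14: phase=(23,11,11,23) vs β=11 → FL=W FR=W RL=W RR=W
t=34: phase=(19,7,7,19) vs β=11 → FL=W FR=S RL=S RR=W
t=38: phase=(23,11,11,23) vs β=11 → FL=W FR=W RL=W RR=W


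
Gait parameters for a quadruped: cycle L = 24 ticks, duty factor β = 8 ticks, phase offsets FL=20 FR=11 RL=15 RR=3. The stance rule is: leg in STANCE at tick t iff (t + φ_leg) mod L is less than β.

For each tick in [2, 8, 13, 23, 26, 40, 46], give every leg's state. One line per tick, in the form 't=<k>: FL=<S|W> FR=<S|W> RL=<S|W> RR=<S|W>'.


t=2: FL=W FR=W RL=W RR=S
t=8: FL=S FR=W RL=W RR=W
t=13: FL=W FR=S RL=S RR=W
t=23: FL=W FR=W RL=W RR=S
t=26: FL=W FR=W RL=W RR=S
t=40: FL=W FR=S RL=S RR=W
t=46: FL=W FR=W RL=W RR=S

t=2: phase=(22,13,17,5) vs β=8 → FL=W FR=W RL=W RR=S
t=8: phase=(4,19,23,11) vs β=8 → FL=S FR=W RL=W RR=W
t=13: phase=(9,0,4,16) vs β=8 → FL=W FR=S RL=S RR=W
t=23: phase=(19,10,14,2) vs β=8 → FL=W FR=W RL=W RR=S
t=26: phase=(22,13,17,5) vs β=8 → FL=W FR=W RL=W RR=S
t=40: phase=(12,3,7,19) vs β=8 → FL=W FR=S RL=S RR=W
t=46: phase=(18,9,13,1) vs β=8 → FL=W FR=W RL=W RR=S


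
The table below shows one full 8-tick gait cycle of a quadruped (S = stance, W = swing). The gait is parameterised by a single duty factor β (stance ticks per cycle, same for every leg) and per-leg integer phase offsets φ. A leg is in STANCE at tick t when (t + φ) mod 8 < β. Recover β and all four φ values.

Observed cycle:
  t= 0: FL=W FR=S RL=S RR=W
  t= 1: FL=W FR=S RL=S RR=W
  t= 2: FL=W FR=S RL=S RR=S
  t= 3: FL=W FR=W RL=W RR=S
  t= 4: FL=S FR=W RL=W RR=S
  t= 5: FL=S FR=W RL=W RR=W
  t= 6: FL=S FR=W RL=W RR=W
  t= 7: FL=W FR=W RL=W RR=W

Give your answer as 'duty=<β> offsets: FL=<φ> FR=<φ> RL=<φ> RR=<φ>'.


duty=3 offsets: FL=4 FR=0 RL=0 RR=6

duty β = stance ticks per leg = 3
FL: stance ticks = 3; W→S at t=4 → φ=4
FR: stance ticks = 3; W→S at t=0 → φ=0
RL: stance ticks = 3; W→S at t=0 → φ=0
RR: stance ticks = 3; W→S at t=2 → φ=6


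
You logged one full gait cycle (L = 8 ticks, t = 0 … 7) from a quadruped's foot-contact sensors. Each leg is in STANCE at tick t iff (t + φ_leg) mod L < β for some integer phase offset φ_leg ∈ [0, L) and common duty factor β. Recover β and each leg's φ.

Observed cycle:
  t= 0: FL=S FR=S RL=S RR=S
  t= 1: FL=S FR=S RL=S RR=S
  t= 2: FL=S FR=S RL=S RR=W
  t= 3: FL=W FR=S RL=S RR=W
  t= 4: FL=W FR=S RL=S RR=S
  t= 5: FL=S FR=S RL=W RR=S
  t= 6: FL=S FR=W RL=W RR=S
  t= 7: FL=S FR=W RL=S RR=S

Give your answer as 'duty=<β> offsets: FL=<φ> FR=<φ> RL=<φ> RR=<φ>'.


duty β = stance ticks per leg = 6
FL: stance ticks = 6; W→S at t=5 → φ=3
FR: stance ticks = 6; W→S at t=0 → φ=0
RL: stance ticks = 6; W→S at t=7 → φ=1
RR: stance ticks = 6; W→S at t=4 → φ=4

duty=6 offsets: FL=3 FR=0 RL=1 RR=4


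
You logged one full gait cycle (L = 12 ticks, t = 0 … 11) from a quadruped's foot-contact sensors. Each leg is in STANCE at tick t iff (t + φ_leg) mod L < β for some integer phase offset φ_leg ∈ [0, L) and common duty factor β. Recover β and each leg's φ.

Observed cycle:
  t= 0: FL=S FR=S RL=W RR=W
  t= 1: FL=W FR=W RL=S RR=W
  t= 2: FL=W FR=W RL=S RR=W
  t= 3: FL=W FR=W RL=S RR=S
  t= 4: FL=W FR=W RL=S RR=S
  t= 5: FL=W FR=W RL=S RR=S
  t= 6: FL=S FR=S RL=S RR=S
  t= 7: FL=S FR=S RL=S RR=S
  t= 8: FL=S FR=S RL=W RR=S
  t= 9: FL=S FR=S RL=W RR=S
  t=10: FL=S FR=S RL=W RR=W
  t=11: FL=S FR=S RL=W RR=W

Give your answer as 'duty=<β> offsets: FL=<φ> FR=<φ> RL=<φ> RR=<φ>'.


duty=7 offsets: FL=6 FR=6 RL=11 RR=9

duty β = stance ticks per leg = 7
FL: stance ticks = 7; W→S at t=6 → φ=6
FR: stance ticks = 7; W→S at t=6 → φ=6
RL: stance ticks = 7; W→S at t=1 → φ=11
RR: stance ticks = 7; W→S at t=3 → φ=9


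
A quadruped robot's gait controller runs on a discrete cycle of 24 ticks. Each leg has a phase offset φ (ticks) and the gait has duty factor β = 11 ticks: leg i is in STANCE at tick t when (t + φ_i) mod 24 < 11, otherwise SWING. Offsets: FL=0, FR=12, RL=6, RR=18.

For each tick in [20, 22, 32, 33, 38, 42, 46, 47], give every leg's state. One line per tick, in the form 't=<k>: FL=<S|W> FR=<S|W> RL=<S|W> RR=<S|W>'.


t=20: phase=(20,8,2,14) vs β=11 → FL=W FR=S RL=S RR=W
t=22: phase=(22,10,4,16) vs β=11 → FL=W FR=S RL=S RR=W
t=32: phase=(8,20,14,2) vs β=11 → FL=S FR=W RL=W RR=S
t=33: phase=(9,21,15,3) vs β=11 → FL=S FR=W RL=W RR=S
t=38: phase=(14,2,20,8) vs β=11 → FL=W FR=S RL=W RR=S
t=42: phase=(18,6,0,12) vs β=11 → FL=W FR=S RL=S RR=W
t=46: phase=(22,10,4,16) vs β=11 → FL=W FR=S RL=S RR=W
t=47: phase=(23,11,5,17) vs β=11 → FL=W FR=W RL=S RR=W

t=20: FL=W FR=S RL=S RR=W
t=22: FL=W FR=S RL=S RR=W
t=32: FL=S FR=W RL=W RR=S
t=33: FL=S FR=W RL=W RR=S
t=38: FL=W FR=S RL=W RR=S
t=42: FL=W FR=S RL=S RR=W
t=46: FL=W FR=S RL=S RR=W
t=47: FL=W FR=W RL=S RR=W


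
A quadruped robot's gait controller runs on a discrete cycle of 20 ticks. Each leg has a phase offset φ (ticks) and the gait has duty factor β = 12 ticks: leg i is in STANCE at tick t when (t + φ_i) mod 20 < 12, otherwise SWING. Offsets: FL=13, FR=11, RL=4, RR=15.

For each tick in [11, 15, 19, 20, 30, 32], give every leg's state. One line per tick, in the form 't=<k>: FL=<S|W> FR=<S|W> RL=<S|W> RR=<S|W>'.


t=11: phase=(4,2,15,6) vs β=12 → FL=S FR=S RL=W RR=S
t=15: phase=(8,6,19,10) vs β=12 → FL=S FR=S RL=W RR=S
t=19: phase=(12,10,3,14) vs β=12 → FL=W FR=S RL=S RR=W
t=20: phase=(13,11,4,15) vs β=12 → FL=W FR=S RL=S RR=W
t=30: phase=(3,1,14,5) vs β=12 → FL=S FR=S RL=W RR=S
t=32: phase=(5,3,16,7) vs β=12 → FL=S FR=S RL=W RR=S

t=11: FL=S FR=S RL=W RR=S
t=15: FL=S FR=S RL=W RR=S
t=19: FL=W FR=S RL=S RR=W
t=20: FL=W FR=S RL=S RR=W
t=30: FL=S FR=S RL=W RR=S
t=32: FL=S FR=S RL=W RR=S


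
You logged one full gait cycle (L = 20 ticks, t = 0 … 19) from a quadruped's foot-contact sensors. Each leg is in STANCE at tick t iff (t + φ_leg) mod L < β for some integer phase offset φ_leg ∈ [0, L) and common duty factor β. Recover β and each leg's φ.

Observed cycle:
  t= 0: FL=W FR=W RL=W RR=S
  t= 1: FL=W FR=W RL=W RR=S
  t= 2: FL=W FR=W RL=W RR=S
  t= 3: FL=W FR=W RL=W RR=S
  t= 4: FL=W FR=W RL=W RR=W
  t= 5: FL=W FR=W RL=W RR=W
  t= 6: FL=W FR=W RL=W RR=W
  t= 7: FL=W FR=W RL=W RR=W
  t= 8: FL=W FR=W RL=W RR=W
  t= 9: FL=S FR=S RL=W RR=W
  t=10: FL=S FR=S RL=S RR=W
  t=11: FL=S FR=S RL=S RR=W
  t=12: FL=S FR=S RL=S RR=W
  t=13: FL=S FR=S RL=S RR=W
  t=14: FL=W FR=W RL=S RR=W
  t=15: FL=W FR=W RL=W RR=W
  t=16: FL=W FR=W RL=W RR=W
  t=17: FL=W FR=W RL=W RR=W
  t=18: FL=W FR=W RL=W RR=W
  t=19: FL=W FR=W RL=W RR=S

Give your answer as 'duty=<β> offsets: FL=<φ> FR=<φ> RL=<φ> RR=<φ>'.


duty=5 offsets: FL=11 FR=11 RL=10 RR=1

duty β = stance ticks per leg = 5
FL: stance ticks = 5; W→S at t=9 → φ=11
FR: stance ticks = 5; W→S at t=9 → φ=11
RL: stance ticks = 5; W→S at t=10 → φ=10
RR: stance ticks = 5; W→S at t=19 → φ=1


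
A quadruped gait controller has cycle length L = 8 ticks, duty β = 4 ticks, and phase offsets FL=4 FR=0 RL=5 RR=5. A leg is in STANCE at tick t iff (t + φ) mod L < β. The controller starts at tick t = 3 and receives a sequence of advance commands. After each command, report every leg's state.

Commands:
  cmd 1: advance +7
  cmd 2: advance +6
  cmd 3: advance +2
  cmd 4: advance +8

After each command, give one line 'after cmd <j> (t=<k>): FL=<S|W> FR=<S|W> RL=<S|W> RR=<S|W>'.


after cmd 1 (t=10): FL=W FR=S RL=W RR=W
after cmd 2 (t=16): FL=W FR=S RL=W RR=W
after cmd 3 (t=18): FL=W FR=S RL=W RR=W
after cmd 4 (t=26): FL=W FR=S RL=W RR=W

start t=3: FL=W FR=S RL=S RR=S
cmd 1: advance +7 → t=10, phase=(6,2,7,7) → FL=W FR=S RL=W RR=W
cmd 2: advance +6 → t=16, phase=(4,0,5,5) → FL=W FR=S RL=W RR=W
cmd 3: advance +2 → t=18, phase=(6,2,7,7) → FL=W FR=S RL=W RR=W
cmd 4: advance +8 → t=26, phase=(6,2,7,7) → FL=W FR=S RL=W RR=W


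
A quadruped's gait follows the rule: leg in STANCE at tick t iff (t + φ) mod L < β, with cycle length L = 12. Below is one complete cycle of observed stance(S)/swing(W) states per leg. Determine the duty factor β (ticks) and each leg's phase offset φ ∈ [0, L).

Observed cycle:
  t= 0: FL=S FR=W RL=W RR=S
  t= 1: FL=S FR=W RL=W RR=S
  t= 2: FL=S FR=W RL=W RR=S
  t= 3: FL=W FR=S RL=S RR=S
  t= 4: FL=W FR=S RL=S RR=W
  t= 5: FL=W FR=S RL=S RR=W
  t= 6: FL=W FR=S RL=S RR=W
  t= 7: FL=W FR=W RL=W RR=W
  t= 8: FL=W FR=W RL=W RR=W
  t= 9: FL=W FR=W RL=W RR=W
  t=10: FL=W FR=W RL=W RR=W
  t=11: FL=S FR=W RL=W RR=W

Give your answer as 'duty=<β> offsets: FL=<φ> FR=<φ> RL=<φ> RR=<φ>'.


duty β = stance ticks per leg = 4
FL: stance ticks = 4; W→S at t=11 → φ=1
FR: stance ticks = 4; W→S at t=3 → φ=9
RL: stance ticks = 4; W→S at t=3 → φ=9
RR: stance ticks = 4; W→S at t=0 → φ=0

duty=4 offsets: FL=1 FR=9 RL=9 RR=0


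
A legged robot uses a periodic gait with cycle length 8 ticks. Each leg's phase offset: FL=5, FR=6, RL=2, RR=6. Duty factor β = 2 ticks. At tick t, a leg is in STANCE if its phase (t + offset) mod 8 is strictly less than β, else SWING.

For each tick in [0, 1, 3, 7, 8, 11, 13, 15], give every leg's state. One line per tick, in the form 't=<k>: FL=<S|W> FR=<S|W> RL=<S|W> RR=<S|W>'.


t=0: FL=W FR=W RL=W RR=W
t=1: FL=W FR=W RL=W RR=W
t=3: FL=S FR=S RL=W RR=S
t=7: FL=W FR=W RL=S RR=W
t=8: FL=W FR=W RL=W RR=W
t=11: FL=S FR=S RL=W RR=S
t=13: FL=W FR=W RL=W RR=W
t=15: FL=W FR=W RL=S RR=W

t=0: phase=(5,6,2,6) vs β=2 → FL=W FR=W RL=W RR=W
t=1: phase=(6,7,3,7) vs β=2 → FL=W FR=W RL=W RR=W
t=3: phase=(0,1,5,1) vs β=2 → FL=S FR=S RL=W RR=S
t=7: phase=(4,5,1,5) vs β=2 → FL=W FR=W RL=S RR=W
t=8: phase=(5,6,2,6) vs β=2 → FL=W FR=W RL=W RR=W
t=11: phase=(0,1,5,1) vs β=2 → FL=S FR=S RL=W RR=S
t=13: phase=(2,3,7,3) vs β=2 → FL=W FR=W RL=W RR=W
t=15: phase=(4,5,1,5) vs β=2 → FL=W FR=W RL=S RR=W


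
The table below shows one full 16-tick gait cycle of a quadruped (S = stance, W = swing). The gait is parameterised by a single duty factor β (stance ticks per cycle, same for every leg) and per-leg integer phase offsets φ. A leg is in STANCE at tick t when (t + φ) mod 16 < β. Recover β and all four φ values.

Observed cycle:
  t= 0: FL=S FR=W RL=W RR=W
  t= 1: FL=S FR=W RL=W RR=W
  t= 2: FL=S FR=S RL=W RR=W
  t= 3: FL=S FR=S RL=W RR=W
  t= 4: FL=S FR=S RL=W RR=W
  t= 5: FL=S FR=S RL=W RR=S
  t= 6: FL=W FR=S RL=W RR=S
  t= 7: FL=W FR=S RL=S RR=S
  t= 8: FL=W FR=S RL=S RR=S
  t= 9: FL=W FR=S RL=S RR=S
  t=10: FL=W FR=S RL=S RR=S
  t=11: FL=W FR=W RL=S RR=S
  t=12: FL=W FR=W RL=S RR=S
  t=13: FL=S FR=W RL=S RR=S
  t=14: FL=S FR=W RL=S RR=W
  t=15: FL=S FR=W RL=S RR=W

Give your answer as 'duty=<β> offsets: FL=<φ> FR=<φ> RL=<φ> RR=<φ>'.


duty β = stance ticks per leg = 9
FL: stance ticks = 9; W→S at t=13 → φ=3
FR: stance ticks = 9; W→S at t=2 → φ=14
RL: stance ticks = 9; W→S at t=7 → φ=9
RR: stance ticks = 9; W→S at t=5 → φ=11

duty=9 offsets: FL=3 FR=14 RL=9 RR=11


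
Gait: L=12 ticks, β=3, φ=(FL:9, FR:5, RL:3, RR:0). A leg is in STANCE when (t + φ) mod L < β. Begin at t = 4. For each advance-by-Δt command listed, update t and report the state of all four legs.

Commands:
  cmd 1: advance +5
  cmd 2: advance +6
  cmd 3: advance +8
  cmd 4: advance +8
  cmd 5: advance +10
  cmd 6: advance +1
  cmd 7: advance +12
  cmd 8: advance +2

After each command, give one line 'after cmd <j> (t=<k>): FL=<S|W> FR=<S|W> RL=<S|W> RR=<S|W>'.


start t=4: FL=S FR=W RL=W RR=W
cmd 1: advance +5 → t=9, phase=(6,2,0,9) → FL=W FR=S RL=S RR=W
cmd 2: advance +6 → t=15, phase=(0,8,6,3) → FL=S FR=W RL=W RR=W
cmd 3: advance +8 → t=23, phase=(8,4,2,11) → FL=W FR=W RL=S RR=W
cmd 4: advance +8 → t=31, phase=(4,0,10,7) → FL=W FR=S RL=W RR=W
cmd 5: advance +10 → t=41, phase=(2,10,8,5) → FL=S FR=W RL=W RR=W
cmd 6: advance +1 → t=42, phase=(3,11,9,6) → FL=W FR=W RL=W RR=W
cmd 7: advance +12 → t=54, phase=(3,11,9,6) → FL=W FR=W RL=W RR=W
cmd 8: advance +2 → t=56, phase=(5,1,11,8) → FL=W FR=S RL=W RR=W

after cmd 1 (t=9): FL=W FR=S RL=S RR=W
after cmd 2 (t=15): FL=S FR=W RL=W RR=W
after cmd 3 (t=23): FL=W FR=W RL=S RR=W
after cmd 4 (t=31): FL=W FR=S RL=W RR=W
after cmd 5 (t=41): FL=S FR=W RL=W RR=W
after cmd 6 (t=42): FL=W FR=W RL=W RR=W
after cmd 7 (t=54): FL=W FR=W RL=W RR=W
after cmd 8 (t=56): FL=W FR=S RL=W RR=W


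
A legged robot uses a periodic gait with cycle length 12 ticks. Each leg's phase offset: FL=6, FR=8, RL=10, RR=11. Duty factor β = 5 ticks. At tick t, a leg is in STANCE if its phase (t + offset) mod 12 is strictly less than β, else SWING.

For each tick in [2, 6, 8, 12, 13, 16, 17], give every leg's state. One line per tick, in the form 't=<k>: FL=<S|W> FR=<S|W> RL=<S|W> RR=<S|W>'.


t=2: FL=W FR=W RL=S RR=S
t=6: FL=S FR=S RL=S RR=W
t=8: FL=S FR=S RL=W RR=W
t=12: FL=W FR=W RL=W RR=W
t=13: FL=W FR=W RL=W RR=S
t=16: FL=W FR=S RL=S RR=S
t=17: FL=W FR=S RL=S RR=S

t=2: phase=(8,10,0,1) vs β=5 → FL=W FR=W RL=S RR=S
t=6: phase=(0,2,4,5) vs β=5 → FL=S FR=S RL=S RR=W
t=8: phase=(2,4,6,7) vs β=5 → FL=S FR=S RL=W RR=W
t=12: phase=(6,8,10,11) vs β=5 → FL=W FR=W RL=W RR=W
t=13: phase=(7,9,11,0) vs β=5 → FL=W FR=W RL=W RR=S
t=16: phase=(10,0,2,3) vs β=5 → FL=W FR=S RL=S RR=S
t=17: phase=(11,1,3,4) vs β=5 → FL=W FR=S RL=S RR=S


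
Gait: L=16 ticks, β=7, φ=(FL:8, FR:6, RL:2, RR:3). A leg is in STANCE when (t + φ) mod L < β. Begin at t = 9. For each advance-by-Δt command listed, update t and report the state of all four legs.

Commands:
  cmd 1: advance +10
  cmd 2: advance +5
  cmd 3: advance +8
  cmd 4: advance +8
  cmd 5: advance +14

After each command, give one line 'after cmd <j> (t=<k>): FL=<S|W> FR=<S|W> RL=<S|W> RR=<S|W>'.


after cmd 1 (t=19): FL=W FR=W RL=S RR=S
after cmd 2 (t=24): FL=S FR=W RL=W RR=W
after cmd 3 (t=32): FL=W FR=S RL=S RR=S
after cmd 4 (t=40): FL=S FR=W RL=W RR=W
after cmd 5 (t=54): FL=W FR=W RL=W RR=W

start t=9: FL=S FR=W RL=W RR=W
cmd 1: advance +10 → t=19, phase=(11,9,5,6) → FL=W FR=W RL=S RR=S
cmd 2: advance +5 → t=24, phase=(0,14,10,11) → FL=S FR=W RL=W RR=W
cmd 3: advance +8 → t=32, phase=(8,6,2,3) → FL=W FR=S RL=S RR=S
cmd 4: advance +8 → t=40, phase=(0,14,10,11) → FL=S FR=W RL=W RR=W
cmd 5: advance +14 → t=54, phase=(14,12,8,9) → FL=W FR=W RL=W RR=W


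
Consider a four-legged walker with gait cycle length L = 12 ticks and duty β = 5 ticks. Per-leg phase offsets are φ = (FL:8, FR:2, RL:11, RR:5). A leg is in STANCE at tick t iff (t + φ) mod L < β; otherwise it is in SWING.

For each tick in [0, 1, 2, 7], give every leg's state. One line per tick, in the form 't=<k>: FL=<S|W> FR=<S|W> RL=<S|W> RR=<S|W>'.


t=0: FL=W FR=S RL=W RR=W
t=1: FL=W FR=S RL=S RR=W
t=2: FL=W FR=S RL=S RR=W
t=7: FL=S FR=W RL=W RR=S

t=0: phase=(8,2,11,5) vs β=5 → FL=W FR=S RL=W RR=W
t=1: phase=(9,3,0,6) vs β=5 → FL=W FR=S RL=S RR=W
t=2: phase=(10,4,1,7) vs β=5 → FL=W FR=S RL=S RR=W
t=7: phase=(3,9,6,0) vs β=5 → FL=S FR=W RL=W RR=S


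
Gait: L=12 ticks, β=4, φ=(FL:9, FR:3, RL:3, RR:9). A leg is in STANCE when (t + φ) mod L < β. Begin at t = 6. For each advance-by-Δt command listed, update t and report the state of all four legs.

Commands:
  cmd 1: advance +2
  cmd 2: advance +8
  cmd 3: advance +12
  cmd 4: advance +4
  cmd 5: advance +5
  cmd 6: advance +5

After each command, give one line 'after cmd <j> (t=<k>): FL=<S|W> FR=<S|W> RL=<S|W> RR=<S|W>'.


after cmd 1 (t=8): FL=W FR=W RL=W RR=W
after cmd 2 (t=16): FL=S FR=W RL=W RR=S
after cmd 3 (t=28): FL=S FR=W RL=W RR=S
after cmd 4 (t=32): FL=W FR=W RL=W RR=W
after cmd 5 (t=37): FL=W FR=W RL=W RR=W
after cmd 6 (t=42): FL=S FR=W RL=W RR=S

start t=6: FL=S FR=W RL=W RR=S
cmd 1: advance +2 → t=8, phase=(5,11,11,5) → FL=W FR=W RL=W RR=W
cmd 2: advance +8 → t=16, phase=(1,7,7,1) → FL=S FR=W RL=W RR=S
cmd 3: advance +12 → t=28, phase=(1,7,7,1) → FL=S FR=W RL=W RR=S
cmd 4: advance +4 → t=32, phase=(5,11,11,5) → FL=W FR=W RL=W RR=W
cmd 5: advance +5 → t=37, phase=(10,4,4,10) → FL=W FR=W RL=W RR=W
cmd 6: advance +5 → t=42, phase=(3,9,9,3) → FL=S FR=W RL=W RR=S


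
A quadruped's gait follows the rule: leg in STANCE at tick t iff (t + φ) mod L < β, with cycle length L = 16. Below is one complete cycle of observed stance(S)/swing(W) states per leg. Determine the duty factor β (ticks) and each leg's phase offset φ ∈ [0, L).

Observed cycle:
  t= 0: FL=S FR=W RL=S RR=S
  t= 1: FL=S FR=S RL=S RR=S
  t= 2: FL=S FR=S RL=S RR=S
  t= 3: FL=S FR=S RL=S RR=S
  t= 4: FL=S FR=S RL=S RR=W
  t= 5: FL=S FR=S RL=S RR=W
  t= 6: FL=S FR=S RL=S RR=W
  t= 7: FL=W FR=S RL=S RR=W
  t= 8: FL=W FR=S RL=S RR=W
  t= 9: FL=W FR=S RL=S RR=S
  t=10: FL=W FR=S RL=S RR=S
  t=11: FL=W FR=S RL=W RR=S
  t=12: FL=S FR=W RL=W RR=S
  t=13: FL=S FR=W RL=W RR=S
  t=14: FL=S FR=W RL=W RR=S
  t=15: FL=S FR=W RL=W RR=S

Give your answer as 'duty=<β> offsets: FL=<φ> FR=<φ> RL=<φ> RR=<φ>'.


duty β = stance ticks per leg = 11
FL: stance ticks = 11; W→S at t=12 → φ=4
FR: stance ticks = 11; W→S at t=1 → φ=15
RL: stance ticks = 11; W→S at t=0 → φ=0
RR: stance ticks = 11; W→S at t=9 → φ=7

duty=11 offsets: FL=4 FR=15 RL=0 RR=7


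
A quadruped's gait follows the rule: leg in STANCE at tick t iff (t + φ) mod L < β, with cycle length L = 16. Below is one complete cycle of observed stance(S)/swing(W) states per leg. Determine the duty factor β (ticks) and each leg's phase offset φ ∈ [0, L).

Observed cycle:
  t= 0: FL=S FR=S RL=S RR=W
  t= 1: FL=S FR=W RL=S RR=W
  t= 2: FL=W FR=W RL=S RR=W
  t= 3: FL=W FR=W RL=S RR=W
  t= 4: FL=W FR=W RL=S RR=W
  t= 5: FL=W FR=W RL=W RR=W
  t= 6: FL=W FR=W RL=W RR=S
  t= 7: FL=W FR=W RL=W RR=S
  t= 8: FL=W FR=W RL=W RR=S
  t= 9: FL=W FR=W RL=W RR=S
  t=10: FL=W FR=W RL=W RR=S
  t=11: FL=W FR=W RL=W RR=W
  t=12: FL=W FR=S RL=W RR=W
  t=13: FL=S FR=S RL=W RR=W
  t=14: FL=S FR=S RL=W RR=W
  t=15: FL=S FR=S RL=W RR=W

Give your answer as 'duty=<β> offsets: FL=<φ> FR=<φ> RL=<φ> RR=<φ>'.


duty=5 offsets: FL=3 FR=4 RL=0 RR=10

duty β = stance ticks per leg = 5
FL: stance ticks = 5; W→S at t=13 → φ=3
FR: stance ticks = 5; W→S at t=12 → φ=4
RL: stance ticks = 5; W→S at t=0 → φ=0
RR: stance ticks = 5; W→S at t=6 → φ=10


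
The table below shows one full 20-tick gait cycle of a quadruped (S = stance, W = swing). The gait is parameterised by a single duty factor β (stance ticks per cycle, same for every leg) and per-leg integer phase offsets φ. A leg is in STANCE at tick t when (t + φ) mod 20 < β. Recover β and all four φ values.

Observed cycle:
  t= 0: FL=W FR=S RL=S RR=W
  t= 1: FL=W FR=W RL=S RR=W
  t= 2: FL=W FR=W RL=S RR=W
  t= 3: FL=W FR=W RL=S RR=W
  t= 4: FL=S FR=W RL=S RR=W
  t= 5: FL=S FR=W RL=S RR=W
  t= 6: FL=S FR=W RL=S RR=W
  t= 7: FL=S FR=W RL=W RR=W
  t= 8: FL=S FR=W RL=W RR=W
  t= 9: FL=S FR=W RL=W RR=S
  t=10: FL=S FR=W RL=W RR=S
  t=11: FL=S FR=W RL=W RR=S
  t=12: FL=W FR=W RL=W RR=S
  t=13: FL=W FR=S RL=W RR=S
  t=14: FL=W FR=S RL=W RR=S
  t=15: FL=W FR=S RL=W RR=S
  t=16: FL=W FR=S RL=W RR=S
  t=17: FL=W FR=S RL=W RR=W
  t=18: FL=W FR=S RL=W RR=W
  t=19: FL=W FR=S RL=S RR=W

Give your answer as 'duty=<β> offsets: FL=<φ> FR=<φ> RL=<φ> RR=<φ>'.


duty β = stance ticks per leg = 8
FL: stance ticks = 8; W→S at t=4 → φ=16
FR: stance ticks = 8; W→S at t=13 → φ=7
RL: stance ticks = 8; W→S at t=19 → φ=1
RR: stance ticks = 8; W→S at t=9 → φ=11

duty=8 offsets: FL=16 FR=7 RL=1 RR=11


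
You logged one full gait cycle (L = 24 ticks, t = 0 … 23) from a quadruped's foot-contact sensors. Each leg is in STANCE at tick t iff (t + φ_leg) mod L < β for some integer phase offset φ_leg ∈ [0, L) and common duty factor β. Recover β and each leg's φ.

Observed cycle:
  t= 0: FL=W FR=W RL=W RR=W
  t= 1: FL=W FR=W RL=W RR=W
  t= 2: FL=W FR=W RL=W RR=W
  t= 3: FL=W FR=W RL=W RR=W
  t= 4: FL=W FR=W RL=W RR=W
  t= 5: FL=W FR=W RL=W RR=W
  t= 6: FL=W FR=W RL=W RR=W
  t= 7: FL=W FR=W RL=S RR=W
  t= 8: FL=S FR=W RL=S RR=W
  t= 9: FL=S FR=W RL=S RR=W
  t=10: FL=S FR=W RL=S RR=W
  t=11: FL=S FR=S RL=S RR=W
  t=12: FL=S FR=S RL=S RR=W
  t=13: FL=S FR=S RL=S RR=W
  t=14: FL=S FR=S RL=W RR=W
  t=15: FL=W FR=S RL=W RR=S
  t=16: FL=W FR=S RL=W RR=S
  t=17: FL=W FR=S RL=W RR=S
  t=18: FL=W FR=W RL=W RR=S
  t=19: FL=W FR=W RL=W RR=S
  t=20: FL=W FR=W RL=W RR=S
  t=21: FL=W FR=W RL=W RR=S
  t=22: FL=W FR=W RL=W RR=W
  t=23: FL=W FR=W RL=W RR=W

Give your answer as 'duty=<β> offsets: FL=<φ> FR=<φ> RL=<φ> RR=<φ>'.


duty β = stance ticks per leg = 7
FL: stance ticks = 7; W→S at t=8 → φ=16
FR: stance ticks = 7; W→S at t=11 → φ=13
RL: stance ticks = 7; W→S at t=7 → φ=17
RR: stance ticks = 7; W→S at t=15 → φ=9

duty=7 offsets: FL=16 FR=13 RL=17 RR=9


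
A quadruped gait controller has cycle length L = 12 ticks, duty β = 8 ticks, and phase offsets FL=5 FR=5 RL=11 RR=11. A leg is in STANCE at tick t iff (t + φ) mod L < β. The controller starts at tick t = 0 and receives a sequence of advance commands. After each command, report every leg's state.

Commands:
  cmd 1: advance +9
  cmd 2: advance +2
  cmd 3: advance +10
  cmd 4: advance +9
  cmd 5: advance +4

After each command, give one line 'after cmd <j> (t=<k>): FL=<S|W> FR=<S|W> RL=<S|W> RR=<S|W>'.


after cmd 1 (t=9): FL=S FR=S RL=W RR=W
after cmd 2 (t=11): FL=S FR=S RL=W RR=W
after cmd 3 (t=21): FL=S FR=S RL=W RR=W
after cmd 4 (t=30): FL=W FR=W RL=S RR=S
after cmd 5 (t=34): FL=S FR=S RL=W RR=W

start t=0: FL=S FR=S RL=W RR=W
cmd 1: advance +9 → t=9, phase=(2,2,8,8) → FL=S FR=S RL=W RR=W
cmd 2: advance +2 → t=11, phase=(4,4,10,10) → FL=S FR=S RL=W RR=W
cmd 3: advance +10 → t=21, phase=(2,2,8,8) → FL=S FR=S RL=W RR=W
cmd 4: advance +9 → t=30, phase=(11,11,5,5) → FL=W FR=W RL=S RR=S
cmd 5: advance +4 → t=34, phase=(3,3,9,9) → FL=S FR=S RL=W RR=W


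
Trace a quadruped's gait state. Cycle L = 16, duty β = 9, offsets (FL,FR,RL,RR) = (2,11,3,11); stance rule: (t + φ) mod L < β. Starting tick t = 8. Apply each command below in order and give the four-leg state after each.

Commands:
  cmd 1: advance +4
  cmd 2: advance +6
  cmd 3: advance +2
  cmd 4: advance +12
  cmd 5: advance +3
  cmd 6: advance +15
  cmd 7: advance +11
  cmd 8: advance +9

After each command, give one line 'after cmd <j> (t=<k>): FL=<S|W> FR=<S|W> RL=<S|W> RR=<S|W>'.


after cmd 1 (t=12): FL=W FR=S RL=W RR=S
after cmd 2 (t=18): FL=S FR=W RL=S RR=W
after cmd 3 (t=20): FL=S FR=W RL=S RR=W
after cmd 4 (t=32): FL=S FR=W RL=S RR=W
after cmd 5 (t=35): FL=S FR=W RL=S RR=W
after cmd 6 (t=50): FL=S FR=W RL=S RR=W
after cmd 7 (t=61): FL=W FR=S RL=S RR=S
after cmd 8 (t=70): FL=S FR=S RL=W RR=S

start t=8: FL=W FR=S RL=W RR=S
cmd 1: advance +4 → t=12, phase=(14,7,15,7) → FL=W FR=S RL=W RR=S
cmd 2: advance +6 → t=18, phase=(4,13,5,13) → FL=S FR=W RL=S RR=W
cmd 3: advance +2 → t=20, phase=(6,15,7,15) → FL=S FR=W RL=S RR=W
cmd 4: advance +12 → t=32, phase=(2,11,3,11) → FL=S FR=W RL=S RR=W
cmd 5: advance +3 → t=35, phase=(5,14,6,14) → FL=S FR=W RL=S RR=W
cmd 6: advance +15 → t=50, phase=(4,13,5,13) → FL=S FR=W RL=S RR=W
cmd 7: advance +11 → t=61, phase=(15,8,0,8) → FL=W FR=S RL=S RR=S
cmd 8: advance +9 → t=70, phase=(8,1,9,1) → FL=S FR=S RL=W RR=S


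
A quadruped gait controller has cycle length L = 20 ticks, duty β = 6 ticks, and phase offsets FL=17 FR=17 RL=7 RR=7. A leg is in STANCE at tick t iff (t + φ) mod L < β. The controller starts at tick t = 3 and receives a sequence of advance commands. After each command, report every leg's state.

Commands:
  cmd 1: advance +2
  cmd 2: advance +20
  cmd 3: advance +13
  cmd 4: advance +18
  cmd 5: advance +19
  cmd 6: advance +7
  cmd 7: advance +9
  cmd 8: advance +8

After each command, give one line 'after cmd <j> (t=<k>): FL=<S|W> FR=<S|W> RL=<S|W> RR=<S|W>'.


start t=3: FL=S FR=S RL=W RR=W
cmd 1: advance +2 → t=5, phase=(2,2,12,12) → FL=S FR=S RL=W RR=W
cmd 2: advance +20 → t=25, phase=(2,2,12,12) → FL=S FR=S RL=W RR=W
cmd 3: advance +13 → t=38, phase=(15,15,5,5) → FL=W FR=W RL=S RR=S
cmd 4: advance +18 → t=56, phase=(13,13,3,3) → FL=W FR=W RL=S RR=S
cmd 5: advance +19 → t=75, phase=(12,12,2,2) → FL=W FR=W RL=S RR=S
cmd 6: advance +7 → t=82, phase=(19,19,9,9) → FL=W FR=W RL=W RR=W
cmd 7: advance +9 → t=91, phase=(8,8,18,18) → FL=W FR=W RL=W RR=W
cmd 8: advance +8 → t=99, phase=(16,16,6,6) → FL=W FR=W RL=W RR=W

after cmd 1 (t=5): FL=S FR=S RL=W RR=W
after cmd 2 (t=25): FL=S FR=S RL=W RR=W
after cmd 3 (t=38): FL=W FR=W RL=S RR=S
after cmd 4 (t=56): FL=W FR=W RL=S RR=S
after cmd 5 (t=75): FL=W FR=W RL=S RR=S
after cmd 6 (t=82): FL=W FR=W RL=W RR=W
after cmd 7 (t=91): FL=W FR=W RL=W RR=W
after cmd 8 (t=99): FL=W FR=W RL=W RR=W


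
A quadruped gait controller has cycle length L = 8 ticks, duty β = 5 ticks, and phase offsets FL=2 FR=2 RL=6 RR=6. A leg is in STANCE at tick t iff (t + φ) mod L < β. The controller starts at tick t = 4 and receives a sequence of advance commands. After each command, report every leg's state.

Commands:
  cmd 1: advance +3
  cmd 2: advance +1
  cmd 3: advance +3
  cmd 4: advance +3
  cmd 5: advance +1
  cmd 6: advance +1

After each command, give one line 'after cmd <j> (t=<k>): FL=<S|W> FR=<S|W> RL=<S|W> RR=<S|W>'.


start t=4: FL=W FR=W RL=S RR=S
cmd 1: advance +3 → t=7, phase=(1,1,5,5) → FL=S FR=S RL=W RR=W
cmd 2: advance +1 → t=8, phase=(2,2,6,6) → FL=S FR=S RL=W RR=W
cmd 3: advance +3 → t=11, phase=(5,5,1,1) → FL=W FR=W RL=S RR=S
cmd 4: advance +3 → t=14, phase=(0,0,4,4) → FL=S FR=S RL=S RR=S
cmd 5: advance +1 → t=15, phase=(1,1,5,5) → FL=S FR=S RL=W RR=W
cmd 6: advance +1 → t=16, phase=(2,2,6,6) → FL=S FR=S RL=W RR=W

after cmd 1 (t=7): FL=S FR=S RL=W RR=W
after cmd 2 (t=8): FL=S FR=S RL=W RR=W
after cmd 3 (t=11): FL=W FR=W RL=S RR=S
after cmd 4 (t=14): FL=S FR=S RL=S RR=S
after cmd 5 (t=15): FL=S FR=S RL=W RR=W
after cmd 6 (t=16): FL=S FR=S RL=W RR=W
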